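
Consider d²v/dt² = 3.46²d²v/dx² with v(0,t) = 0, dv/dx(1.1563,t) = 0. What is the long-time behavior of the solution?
As t → ∞, v oscillates (no decay). Energy is conserved; the solution oscillates indefinitely as standing waves.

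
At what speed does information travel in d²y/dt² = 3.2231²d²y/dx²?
Speed = 3.2231. Information travels along characteristics x = x₀ ± 3.2231t.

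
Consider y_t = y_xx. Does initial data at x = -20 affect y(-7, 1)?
Yes, for any finite x. The heat equation has infinite propagation speed, so all initial data affects all points at any t > 0.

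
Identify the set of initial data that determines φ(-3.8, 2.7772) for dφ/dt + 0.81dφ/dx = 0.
A single point: x = -6.049532. The characteristic through (-3.8, 2.7772) is x - 0.81t = const, so x = -3.8 - 0.81·2.7772 = -6.049532.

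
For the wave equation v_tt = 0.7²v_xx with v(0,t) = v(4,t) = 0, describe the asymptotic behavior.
v oscillates (no decay). Energy is conserved; the solution oscillates indefinitely as standing waves.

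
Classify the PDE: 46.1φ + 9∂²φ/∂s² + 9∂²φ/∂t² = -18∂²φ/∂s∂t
Rewriting in standard form: 9∂²φ/∂s² + 18∂²φ/∂s∂t + 9∂²φ/∂t² + 46.1φ = 0. A = 9, B = 18, C = 9. Discriminant B² - 4AC = 0. Since 0 = 0, parabolic.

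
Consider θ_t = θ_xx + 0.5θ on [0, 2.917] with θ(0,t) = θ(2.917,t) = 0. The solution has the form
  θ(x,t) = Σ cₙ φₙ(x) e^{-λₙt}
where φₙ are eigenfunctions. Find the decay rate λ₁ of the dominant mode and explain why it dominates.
Eigenvalues: λₙ = n²π²/2.917² - 0.5.
First three modes:
  n=1: λ₁ = π²/2.917² - 0.5 ≈ 0.66
  n=2: λ₂ = 4π²/2.917² - 0.5 ≈ 4.14
  n=3: λ₃ = 9π²/2.917² - 0.5 ≈ 9.939
Since π²/2.917² ≈ 1.16 > 0.5, all λₙ > 0.
The n=1 mode decays slowest → dominates as t → ∞.
Asymptotic: θ ~ c₁ sin(πx/2.917) e^{-λ₁t} with decay rate λ₁ ≈ 0.66.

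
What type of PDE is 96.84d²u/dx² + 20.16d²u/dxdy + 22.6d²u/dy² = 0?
With A = 96.84, B = 20.16, C = 22.6, the discriminant is -8347.9104. This is an elliptic PDE.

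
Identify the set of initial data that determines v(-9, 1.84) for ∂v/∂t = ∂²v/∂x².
The entire real line. The heat equation has infinite propagation speed: any initial disturbance instantly affects all points (though exponentially small far away).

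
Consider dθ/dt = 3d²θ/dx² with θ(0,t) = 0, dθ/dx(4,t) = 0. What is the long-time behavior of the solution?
As t → ∞, θ → 0. Heat escapes through the Dirichlet boundary.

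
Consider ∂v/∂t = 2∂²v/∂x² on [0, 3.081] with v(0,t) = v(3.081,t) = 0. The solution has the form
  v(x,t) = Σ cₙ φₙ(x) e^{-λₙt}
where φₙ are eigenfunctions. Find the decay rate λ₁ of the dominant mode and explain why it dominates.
Eigenvalues: λₙ = 2n²π²/3.081².
First three modes:
  n=1: λ₁ = 2π²/3.081² ≈ 2.079
  n=2: λ₂ = 8π²/3.081² ≈ 8.318 (4× faster decay)
  n=3: λ₃ = 18π²/3.081² ≈ 18.715 (9× faster decay)
As t → ∞, higher modes decay exponentially faster. The n=1 mode dominates: v ~ c₁ sin(πx/3.081) e^{-λ₁t}.
Decay rate: λ₁ = 2π²/3.081² ≈ 2.079.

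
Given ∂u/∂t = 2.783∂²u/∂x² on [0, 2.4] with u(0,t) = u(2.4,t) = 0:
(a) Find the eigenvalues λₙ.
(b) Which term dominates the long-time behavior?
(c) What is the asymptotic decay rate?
Eigenvalues: λₙ = 2.783n²π²/2.4².
First three modes:
  n=1: λ₁ = 2.783π²/2.4² ≈ 4.769
  n=2: λ₂ = 11.132π²/2.4² ≈ 19.074 (4× faster decay)
  n=3: λ₃ = 25.047π²/2.4² ≈ 42.917 (9× faster decay)
As t → ∞, higher modes decay exponentially faster. The n=1 mode dominates: u ~ c₁ sin(πx/2.4) e^{-λ₁t}.
Decay rate: λ₁ = 2.783π²/2.4² ≈ 4.769.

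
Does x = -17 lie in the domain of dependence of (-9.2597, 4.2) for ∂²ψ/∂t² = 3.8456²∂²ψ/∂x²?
Yes. The domain of dependence is [-25.41122, 6.89182], and -17 ∈ [-25.41122, 6.89182].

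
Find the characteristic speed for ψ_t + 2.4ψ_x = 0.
Speed = 2.4. Information travels along x - 2.4t = const (rightward).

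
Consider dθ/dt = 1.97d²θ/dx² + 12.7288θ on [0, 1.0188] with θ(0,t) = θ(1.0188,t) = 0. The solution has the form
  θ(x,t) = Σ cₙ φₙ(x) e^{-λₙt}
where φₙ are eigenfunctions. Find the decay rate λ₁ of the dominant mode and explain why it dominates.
Eigenvalues: λₙ = 1.97n²π²/1.0188² - 12.7288.
First three modes:
  n=1: λ₁ = 1.97π²/1.0188² - 12.7288 ≈ 6.003
  n=2: λ₂ = 7.88π²/1.0188² - 12.7288 ≈ 62.2
  n=3: λ₃ = 17.73π²/1.0188² - 12.7288 ≈ 155.861
Since 1.97π²/1.0188² ≈ 18.732 > 12.7288, all λₙ > 0.
The n=1 mode decays slowest → dominates as t → ∞.
Asymptotic: θ ~ c₁ sin(πx/1.0188) e^{-λ₁t} with decay rate λ₁ ≈ 6.003.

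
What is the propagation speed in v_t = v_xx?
Infinite. The heat equation is parabolic, not hyperbolic, so disturbances propagate instantly.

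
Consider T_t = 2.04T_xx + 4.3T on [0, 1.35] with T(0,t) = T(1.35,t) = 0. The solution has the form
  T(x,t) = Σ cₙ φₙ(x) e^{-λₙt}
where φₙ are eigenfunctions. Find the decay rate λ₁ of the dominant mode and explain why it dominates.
Eigenvalues: λₙ = 2.04n²π²/1.35² - 4.3.
First three modes:
  n=1: λ₁ = 2.04π²/1.35² - 4.3 ≈ 6.747
  n=2: λ₂ = 8.16π²/1.35² - 4.3 ≈ 39.89
  n=3: λ₃ = 18.36π²/1.35² - 4.3 ≈ 95.127
Since 2.04π²/1.35² ≈ 11.047 > 4.3, all λₙ > 0.
The n=1 mode decays slowest → dominates as t → ∞.
Asymptotic: T ~ c₁ sin(πx/1.35) e^{-λ₁t} with decay rate λ₁ ≈ 6.747.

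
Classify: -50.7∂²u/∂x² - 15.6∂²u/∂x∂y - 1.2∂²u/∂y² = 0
Parabolic (discriminant = 0).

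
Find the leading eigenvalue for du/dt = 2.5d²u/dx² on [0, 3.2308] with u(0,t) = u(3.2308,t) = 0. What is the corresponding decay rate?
Eigenvalues: λₙ = 2.5n²π²/3.2308².
First three modes:
  n=1: λ₁ = 2.5π²/3.2308² ≈ 2.364
  n=2: λ₂ = 10π²/3.2308² ≈ 9.455 (4× faster decay)
  n=3: λ₃ = 22.5π²/3.2308² ≈ 21.275 (9× faster decay)
As t → ∞, higher modes decay exponentially faster. The n=1 mode dominates: u ~ c₁ sin(πx/3.2308) e^{-λ₁t}.
Decay rate: λ₁ = 2.5π²/3.2308² ≈ 2.364.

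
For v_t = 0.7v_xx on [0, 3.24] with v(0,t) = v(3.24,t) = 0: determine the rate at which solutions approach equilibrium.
Eigenvalues: λₙ = 0.7n²π²/3.24².
First three modes:
  n=1: λ₁ = 0.7π²/3.24² ≈ 0.658
  n=2: λ₂ = 2.8π²/3.24² ≈ 2.632 (4× faster decay)
  n=3: λ₃ = 6.3π²/3.24² ≈ 5.923 (9× faster decay)
As t → ∞, higher modes decay exponentially faster. The n=1 mode dominates: v ~ c₁ sin(πx/3.24) e^{-λ₁t}.
Decay rate: λ₁ = 0.7π²/3.24² ≈ 0.658.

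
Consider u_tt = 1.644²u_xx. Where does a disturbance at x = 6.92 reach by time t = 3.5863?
Domain of influence: [1.0241228, 12.8158772]. Data at x = 6.92 spreads outward at speed 1.644.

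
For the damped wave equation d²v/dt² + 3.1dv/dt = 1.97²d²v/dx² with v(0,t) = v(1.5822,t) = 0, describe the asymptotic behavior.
v → 0. Damping (γ=3.1) dissipates energy; oscillations decay exponentially.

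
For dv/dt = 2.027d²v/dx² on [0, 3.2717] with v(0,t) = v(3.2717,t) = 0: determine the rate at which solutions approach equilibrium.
Eigenvalues: λₙ = 2.027n²π²/3.2717².
First three modes:
  n=1: λ₁ = 2.027π²/3.2717² ≈ 1.869
  n=2: λ₂ = 8.108π²/3.2717² ≈ 7.476 (4× faster decay)
  n=3: λ₃ = 18.243π²/3.2717² ≈ 16.821 (9× faster decay)
As t → ∞, higher modes decay exponentially faster. The n=1 mode dominates: v ~ c₁ sin(πx/3.2717) e^{-λ₁t}.
Decay rate: λ₁ = 2.027π²/3.2717² ≈ 1.869.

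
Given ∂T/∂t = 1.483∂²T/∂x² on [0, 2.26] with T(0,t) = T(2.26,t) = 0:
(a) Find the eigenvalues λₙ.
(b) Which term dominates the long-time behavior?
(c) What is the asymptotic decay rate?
Eigenvalues: λₙ = 1.483n²π²/2.26².
First three modes:
  n=1: λ₁ = 1.483π²/2.26² ≈ 2.866
  n=2: λ₂ = 5.932π²/2.26² ≈ 11.463 (4× faster decay)
  n=3: λ₃ = 13.347π²/2.26² ≈ 25.791 (9× faster decay)
As t → ∞, higher modes decay exponentially faster. The n=1 mode dominates: T ~ c₁ sin(πx/2.26) e^{-λ₁t}.
Decay rate: λ₁ = 1.483π²/2.26² ≈ 2.866.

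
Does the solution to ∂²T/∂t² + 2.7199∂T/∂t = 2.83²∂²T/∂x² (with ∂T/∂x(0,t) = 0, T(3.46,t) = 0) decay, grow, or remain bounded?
T → 0. Damping (γ=2.7199) dissipates energy; oscillations decay exponentially.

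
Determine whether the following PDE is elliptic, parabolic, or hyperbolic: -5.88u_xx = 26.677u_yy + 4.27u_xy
Rewriting in standard form: -5.88u_xx - 4.27u_xy - 26.677u_yy = 0. Coefficients: A = -5.88, B = -4.27, C = -26.677. B² - 4AC = -609.21014, which is negative, so the equation is elliptic.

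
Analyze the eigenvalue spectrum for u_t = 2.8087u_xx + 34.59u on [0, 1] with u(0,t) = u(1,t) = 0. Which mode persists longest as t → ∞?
Eigenvalues: λₙ = 2.8087n²π²/1² - 34.59.
First three modes:
  n=1: λ₁ = 2.8087π² - 34.59 ≈ -6.869
  n=2: λ₂ = 11.2348π² - 34.59 ≈ 76.293
  n=3: λ₃ = 25.2783π² - 34.59 ≈ 214.897
Since 2.8087π² ≈ 27.721 < 34.59, λ₁ < 0.
The n=1 mode grows fastest (−λₙ is largest for n=1) → dominates.
Asymptotic: u ~ c₁ sin(πx/1) e^{6.869t} (exponential growth at rate −λ₁ ≈ 6.869).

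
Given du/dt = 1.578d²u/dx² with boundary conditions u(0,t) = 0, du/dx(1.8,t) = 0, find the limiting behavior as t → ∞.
u → 0. Heat escapes through the Dirichlet boundary.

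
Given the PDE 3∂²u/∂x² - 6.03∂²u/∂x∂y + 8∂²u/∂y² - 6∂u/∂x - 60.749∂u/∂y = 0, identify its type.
The second-order coefficients are A = 3, B = -6.03, C = 8. Since B² - 4AC = -59.6391 < 0, this is an elliptic PDE.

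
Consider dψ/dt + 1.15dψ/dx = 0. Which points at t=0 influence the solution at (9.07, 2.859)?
A single point: x = 5.78215. The characteristic through (9.07, 2.859) is x - 1.15t = const, so x = 9.07 - 1.15·2.859 = 5.78215.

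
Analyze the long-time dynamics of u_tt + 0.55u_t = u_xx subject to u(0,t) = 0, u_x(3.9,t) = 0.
Long-time behavior: u → 0. Damping (γ=0.55) dissipates energy; oscillations decay exponentially.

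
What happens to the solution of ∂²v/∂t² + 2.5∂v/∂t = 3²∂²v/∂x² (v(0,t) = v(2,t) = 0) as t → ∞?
v → 0. Damping (γ=2.5) dissipates energy; oscillations decay exponentially.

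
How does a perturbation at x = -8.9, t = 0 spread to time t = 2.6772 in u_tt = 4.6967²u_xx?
Domain of influence: [-21.47400524, 3.67400524]. Data at x = -8.9 spreads outward at speed 4.6967.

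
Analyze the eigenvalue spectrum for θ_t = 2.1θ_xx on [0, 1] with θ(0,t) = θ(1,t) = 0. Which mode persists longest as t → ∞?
Eigenvalues: λₙ = 2.1n²π².
First three modes:
  n=1: λ₁ = 2.1π² ≈ 20.726
  n=2: λ₂ = 8.4π² ≈ 82.905 (4× faster decay)
  n=3: λ₃ = 18.9π² ≈ 186.536 (9× faster decay)
As t → ∞, higher modes decay exponentially faster. The n=1 mode dominates: θ ~ c₁ sin(πx) e^{-λ₁t}.
Decay rate: λ₁ = 2.1π² ≈ 20.726.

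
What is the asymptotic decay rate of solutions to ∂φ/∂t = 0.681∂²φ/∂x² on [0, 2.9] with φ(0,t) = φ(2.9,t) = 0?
Eigenvalues: λₙ = 0.681n²π²/2.9².
First three modes:
  n=1: λ₁ = 0.681π²/2.9² ≈ 0.799
  n=2: λ₂ = 2.724π²/2.9² ≈ 3.197 (4× faster decay)
  n=3: λ₃ = 6.129π²/2.9² ≈ 7.193 (9× faster decay)
As t → ∞, higher modes decay exponentially faster. The n=1 mode dominates: φ ~ c₁ sin(πx/2.9) e^{-λ₁t}.
Decay rate: λ₁ = 0.681π²/2.9² ≈ 0.799.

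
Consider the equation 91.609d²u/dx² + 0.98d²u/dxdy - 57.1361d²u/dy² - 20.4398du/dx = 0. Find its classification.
Hyperbolic. (A = 91.609, B = 0.98, C = -57.1361 gives B² - 4AC = 20937.6843396.)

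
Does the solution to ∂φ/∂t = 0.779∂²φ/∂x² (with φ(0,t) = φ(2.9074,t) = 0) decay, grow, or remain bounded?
φ → 0. Heat diffuses out through both boundaries.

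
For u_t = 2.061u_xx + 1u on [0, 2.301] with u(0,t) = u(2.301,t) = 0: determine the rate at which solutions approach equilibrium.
Eigenvalues: λₙ = 2.061n²π²/2.301² - 1.
First three modes:
  n=1: λ₁ = 2.061π²/2.301² - 1 ≈ 2.842
  n=2: λ₂ = 8.244π²/2.301² - 1 ≈ 14.368
  n=3: λ₃ = 18.549π²/2.301² - 1 ≈ 33.577
Since 2.061π²/2.301² ≈ 3.842 > 1, all λₙ > 0.
The n=1 mode decays slowest → dominates as t → ∞.
Asymptotic: u ~ c₁ sin(πx/2.301) e^{-λ₁t} with decay rate λ₁ ≈ 2.842.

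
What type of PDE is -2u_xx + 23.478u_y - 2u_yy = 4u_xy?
Rewriting in standard form: -2u_xx - 4u_xy - 2u_yy + 23.478u_y = 0. With A = -2, B = -4, C = -2, the discriminant is 0. This is a parabolic PDE.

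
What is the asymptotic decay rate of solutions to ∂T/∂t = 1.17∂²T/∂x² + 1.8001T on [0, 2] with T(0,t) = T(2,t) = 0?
Eigenvalues: λₙ = 1.17n²π²/2² - 1.8001.
First three modes:
  n=1: λ₁ = 1.17π²/2² - 1.8001 ≈ 1.087
  n=2: λ₂ = 4.68π²/2² - 1.8001 ≈ 9.747
  n=3: λ₃ = 10.53π²/2² - 1.8001 ≈ 24.182
Since 1.17π²/2² ≈ 2.887 > 1.8001, all λₙ > 0.
The n=1 mode decays slowest → dominates as t → ∞.
Asymptotic: T ~ c₁ sin(πx/2) e^{-λ₁t} with decay rate λ₁ ≈ 1.087.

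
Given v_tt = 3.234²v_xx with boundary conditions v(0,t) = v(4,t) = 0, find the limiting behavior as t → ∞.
v oscillates (no decay). Energy is conserved; the solution oscillates indefinitely as standing waves.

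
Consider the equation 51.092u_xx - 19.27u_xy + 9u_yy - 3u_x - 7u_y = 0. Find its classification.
Elliptic. (A = 51.092, B = -19.27, C = 9 gives B² - 4AC = -1467.9791.)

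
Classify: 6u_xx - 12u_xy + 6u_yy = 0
Parabolic (discriminant = 0).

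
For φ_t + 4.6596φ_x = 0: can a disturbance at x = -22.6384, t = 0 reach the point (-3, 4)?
No. Only data at x = -21.6384 affects (-3, 4). Advection has one-way propagation along characteristics.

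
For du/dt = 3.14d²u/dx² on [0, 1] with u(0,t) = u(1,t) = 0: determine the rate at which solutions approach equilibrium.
Eigenvalues: λₙ = 3.14n²π².
First three modes:
  n=1: λ₁ = 3.14π² ≈ 30.991
  n=2: λ₂ = 12.56π² ≈ 123.962 (4× faster decay)
  n=3: λ₃ = 28.26π² ≈ 278.915 (9× faster decay)
As t → ∞, higher modes decay exponentially faster. The n=1 mode dominates: u ~ c₁ sin(πx) e^{-λ₁t}.
Decay rate: λ₁ = 3.14π² ≈ 30.991.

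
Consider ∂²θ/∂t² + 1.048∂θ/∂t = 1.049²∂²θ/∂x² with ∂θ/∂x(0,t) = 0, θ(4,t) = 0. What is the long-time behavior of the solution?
As t → ∞, θ → 0. Damping (γ=1.048) dissipates energy; oscillations decay exponentially.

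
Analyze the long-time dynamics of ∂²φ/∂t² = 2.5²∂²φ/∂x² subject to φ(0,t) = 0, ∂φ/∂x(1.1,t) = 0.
Long-time behavior: φ oscillates (no decay). Energy is conserved; the solution oscillates indefinitely as standing waves.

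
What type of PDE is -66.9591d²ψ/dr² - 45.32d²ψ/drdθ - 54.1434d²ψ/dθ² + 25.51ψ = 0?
With A = -66.9591, B = -45.32, C = -54.1434, the discriminant is -12447.67093976. This is an elliptic PDE.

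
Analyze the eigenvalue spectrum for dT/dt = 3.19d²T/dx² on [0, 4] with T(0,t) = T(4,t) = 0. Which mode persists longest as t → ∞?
Eigenvalues: λₙ = 3.19n²π²/4².
First three modes:
  n=1: λ₁ = 3.19π²/4² ≈ 1.968
  n=2: λ₂ = 12.76π²/4² ≈ 7.871 (4× faster decay)
  n=3: λ₃ = 28.71π²/4² ≈ 17.71 (9× faster decay)
As t → ∞, higher modes decay exponentially faster. The n=1 mode dominates: T ~ c₁ sin(πx/4) e^{-λ₁t}.
Decay rate: λ₁ = 3.19π²/4² ≈ 1.968.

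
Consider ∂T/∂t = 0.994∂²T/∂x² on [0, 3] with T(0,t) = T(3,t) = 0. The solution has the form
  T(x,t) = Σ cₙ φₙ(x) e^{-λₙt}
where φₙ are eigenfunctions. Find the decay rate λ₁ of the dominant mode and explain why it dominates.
Eigenvalues: λₙ = 0.994n²π²/3².
First three modes:
  n=1: λ₁ = 0.994π²/3² ≈ 1.09
  n=2: λ₂ = 3.976π²/3² ≈ 4.36 (4× faster decay)
  n=3: λ₃ = 8.946π²/3² ≈ 9.81 (9× faster decay)
As t → ∞, higher modes decay exponentially faster. The n=1 mode dominates: T ~ c₁ sin(πx/3) e^{-λ₁t}.
Decay rate: λ₁ = 0.994π²/3² ≈ 1.09.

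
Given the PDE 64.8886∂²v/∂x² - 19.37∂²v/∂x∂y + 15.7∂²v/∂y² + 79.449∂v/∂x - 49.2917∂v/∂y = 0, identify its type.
The second-order coefficients are A = 64.8886, B = -19.37, C = 15.7. Since B² - 4AC = -3699.80718 < 0, this is an elliptic PDE.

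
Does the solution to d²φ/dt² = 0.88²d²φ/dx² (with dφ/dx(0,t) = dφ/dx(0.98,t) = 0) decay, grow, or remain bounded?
φ oscillates about a mean that drifts linearly in t (generically unbounded; no decay). There is no damping, so the nonconstant modes persist as standing waves (energy conserved, no decay). But with Neumann conditions at both ends the constant mode has eigenvalue 0: the spatial mean M(t) of φ satisfies M'' = 0, so M(t) = M(0) + M'(0)·t. Unless the initial velocity has zero mean (∫φ_t(x,0)dx = 0), the solution grows linearly in t (unbounded, though not exponentially); if it does have zero mean, the solution stays bounded and simply oscillates.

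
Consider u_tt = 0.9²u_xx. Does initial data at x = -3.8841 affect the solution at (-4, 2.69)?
Yes. The domain of dependence is [-6.421, -1.579], and -3.8841 ∈ [-6.421, -1.579].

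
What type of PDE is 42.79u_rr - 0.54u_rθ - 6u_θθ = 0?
With A = 42.79, B = -0.54, C = -6, the discriminant is 1027.2516. This is a hyperbolic PDE.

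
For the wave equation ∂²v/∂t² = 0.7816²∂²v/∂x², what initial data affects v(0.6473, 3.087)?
Domain of dependence: [-1.7654992, 3.0600992]. Signals travel at speed 0.7816, so data within |x - 0.6473| ≤ 0.7816·3.087 = 2.4127992 can reach the point.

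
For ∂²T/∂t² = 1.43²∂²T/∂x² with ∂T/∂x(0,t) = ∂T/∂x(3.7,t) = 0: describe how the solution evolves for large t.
T oscillates about a mean that drifts linearly in t (generically unbounded; no decay). There is no damping, so the nonconstant modes persist as standing waves (energy conserved, no decay). But with Neumann conditions at both ends the constant mode has eigenvalue 0: the spatial mean M(t) of T satisfies M'' = 0, so M(t) = M(0) + M'(0)·t. Unless the initial velocity has zero mean (∫T_t(x,0)dx = 0), the solution grows linearly in t (unbounded, though not exponentially); if it does have zero mean, the solution stays bounded and simply oscillates.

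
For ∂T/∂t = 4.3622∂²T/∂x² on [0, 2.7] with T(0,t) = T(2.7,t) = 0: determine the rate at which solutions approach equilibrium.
Eigenvalues: λₙ = 4.3622n²π²/2.7².
First three modes:
  n=1: λ₁ = 4.3622π²/2.7² ≈ 5.906
  n=2: λ₂ = 17.4488π²/2.7² ≈ 23.623 (4× faster decay)
  n=3: λ₃ = 39.2598π²/2.7² ≈ 53.152 (9× faster decay)
As t → ∞, higher modes decay exponentially faster. The n=1 mode dominates: T ~ c₁ sin(πx/2.7) e^{-λ₁t}.
Decay rate: λ₁ = 4.3622π²/2.7² ≈ 5.906.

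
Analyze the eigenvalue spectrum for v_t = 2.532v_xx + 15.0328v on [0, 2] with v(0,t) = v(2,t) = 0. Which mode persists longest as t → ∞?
Eigenvalues: λₙ = 2.532n²π²/2² - 15.0328.
First three modes:
  n=1: λ₁ = 2.532π²/2² - 15.0328 ≈ -8.785
  n=2: λ₂ = 10.128π²/2² - 15.0328 ≈ 9.957
  n=3: λ₃ = 22.788π²/2² - 15.0328 ≈ 41.194
Since 2.532π²/2² ≈ 6.247 < 15.0328, λ₁ < 0.
The n=1 mode grows fastest (−λₙ is largest for n=1) → dominates.
Asymptotic: v ~ c₁ sin(πx/2) e^{8.785t} (exponential growth at rate −λ₁ ≈ 8.785).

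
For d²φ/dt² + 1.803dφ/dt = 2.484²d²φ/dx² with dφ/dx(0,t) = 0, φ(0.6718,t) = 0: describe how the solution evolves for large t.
φ → 0. Damping (γ=1.803) dissipates energy; oscillations decay exponentially.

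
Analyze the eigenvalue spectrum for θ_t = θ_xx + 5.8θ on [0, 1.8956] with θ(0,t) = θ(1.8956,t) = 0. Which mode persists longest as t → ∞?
Eigenvalues: λₙ = n²π²/1.8956² - 5.8.
First three modes:
  n=1: λ₁ = π²/1.8956² - 5.8 ≈ -3.053
  n=2: λ₂ = 4π²/1.8956² - 5.8 ≈ 5.187
  n=3: λ₃ = 9π²/1.8956² - 5.8 ≈ 18.92
Since π²/1.8956² ≈ 2.747 < 5.8, λ₁ < 0.
The n=1 mode grows fastest (−λₙ is largest for n=1) → dominates.
Asymptotic: θ ~ c₁ sin(πx/1.8956) e^{3.053t} (exponential growth at rate −λ₁ ≈ 3.053).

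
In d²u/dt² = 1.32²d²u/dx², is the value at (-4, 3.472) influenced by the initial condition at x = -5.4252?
Yes. The domain of dependence is [-8.58304, 0.58304], and -5.4252 ∈ [-8.58304, 0.58304].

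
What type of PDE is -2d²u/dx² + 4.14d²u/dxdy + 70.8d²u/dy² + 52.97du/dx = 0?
With A = -2, B = 4.14, C = 70.8, the discriminant is 583.5396. This is a hyperbolic PDE.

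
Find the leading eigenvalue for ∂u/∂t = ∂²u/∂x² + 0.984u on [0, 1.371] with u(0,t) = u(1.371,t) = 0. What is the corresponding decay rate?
Eigenvalues: λₙ = n²π²/1.371² - 0.984.
First three modes:
  n=1: λ₁ = π²/1.371² - 0.984 ≈ 4.267
  n=2: λ₂ = 4π²/1.371² - 0.984 ≈ 20.019
  n=3: λ₃ = 9π²/1.371² - 0.984 ≈ 46.273
Since π²/1.371² ≈ 5.251 > 0.984, all λₙ > 0.
The n=1 mode decays slowest → dominates as t → ∞.
Asymptotic: u ~ c₁ sin(πx/1.371) e^{-λ₁t} with decay rate λ₁ ≈ 4.267.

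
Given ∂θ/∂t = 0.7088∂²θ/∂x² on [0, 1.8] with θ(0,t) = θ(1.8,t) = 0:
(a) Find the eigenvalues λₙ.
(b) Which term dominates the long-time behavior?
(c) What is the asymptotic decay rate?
Eigenvalues: λₙ = 0.7088n²π²/1.8².
First three modes:
  n=1: λ₁ = 0.7088π²/1.8² ≈ 2.159
  n=2: λ₂ = 2.8352π²/1.8² ≈ 8.637 (4× faster decay)
  n=3: λ₃ = 6.3792π²/1.8² ≈ 19.432 (9× faster decay)
As t → ∞, higher modes decay exponentially faster. The n=1 mode dominates: θ ~ c₁ sin(πx/1.8) e^{-λ₁t}.
Decay rate: λ₁ = 0.7088π²/1.8² ≈ 2.159.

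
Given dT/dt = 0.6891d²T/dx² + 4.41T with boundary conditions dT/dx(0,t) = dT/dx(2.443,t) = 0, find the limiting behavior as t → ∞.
T grows unboundedly. With Neumann BCs the constant mode has diffusion eigenvalue 0, so any r > 0 makes it grow like e^(4.41t); solution grows exponentially.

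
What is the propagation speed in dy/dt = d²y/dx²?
Infinite. The heat equation is parabolic, not hyperbolic, so disturbances propagate instantly.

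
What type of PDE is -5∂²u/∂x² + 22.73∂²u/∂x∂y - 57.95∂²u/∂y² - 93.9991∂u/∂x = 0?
With A = -5, B = 22.73, C = -57.95, the discriminant is -642.3471. This is an elliptic PDE.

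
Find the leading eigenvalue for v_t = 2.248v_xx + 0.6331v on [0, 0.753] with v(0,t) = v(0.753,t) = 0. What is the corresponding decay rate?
Eigenvalues: λₙ = 2.248n²π²/0.753² - 0.6331.
First three modes:
  n=1: λ₁ = 2.248π²/0.753² - 0.6331 ≈ 38.497
  n=2: λ₂ = 8.992π²/0.753² - 0.6331 ≈ 155.886
  n=3: λ₃ = 20.232π²/0.753² - 0.6331 ≈ 351.534
Since 2.248π²/0.753² ≈ 39.13 > 0.6331, all λₙ > 0.
The n=1 mode decays slowest → dominates as t → ∞.
Asymptotic: v ~ c₁ sin(πx/0.753) e^{-λ₁t} with decay rate λ₁ ≈ 38.497.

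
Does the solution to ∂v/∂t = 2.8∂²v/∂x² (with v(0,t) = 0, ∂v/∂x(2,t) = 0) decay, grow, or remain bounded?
v → 0. Heat escapes through the Dirichlet boundary.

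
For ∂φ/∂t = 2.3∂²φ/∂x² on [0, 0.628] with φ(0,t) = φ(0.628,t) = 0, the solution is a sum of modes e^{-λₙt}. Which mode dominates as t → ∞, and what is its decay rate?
Eigenvalues: λₙ = 2.3n²π²/0.628².
First three modes:
  n=1: λ₁ = 2.3π²/0.628² ≈ 57.558
  n=2: λ₂ = 9.2π²/0.628² ≈ 230.233 (4× faster decay)
  n=3: λ₃ = 20.7π²/0.628² ≈ 518.025 (9× faster decay)
As t → ∞, higher modes decay exponentially faster. The n=1 mode dominates: φ ~ c₁ sin(πx/0.628) e^{-λ₁t}.
Decay rate: λ₁ = 2.3π²/0.628² ≈ 57.558.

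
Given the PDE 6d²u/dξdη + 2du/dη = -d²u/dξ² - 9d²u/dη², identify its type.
Rewriting in standard form: d²u/dξ² + 6d²u/dξdη + 9d²u/dη² + 2du/dη = 0. The second-order coefficients are A = 1, B = 6, C = 9. Since B² - 4AC = 0 = 0, this is a parabolic PDE.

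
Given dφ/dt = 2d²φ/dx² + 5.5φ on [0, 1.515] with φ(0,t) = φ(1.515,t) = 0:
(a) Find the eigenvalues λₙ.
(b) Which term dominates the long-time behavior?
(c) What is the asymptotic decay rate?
Eigenvalues: λₙ = 2n²π²/1.515² - 5.5.
First three modes:
  n=1: λ₁ = 2π²/1.515² - 5.5 ≈ 3.1
  n=2: λ₂ = 8π²/1.515² - 5.5 ≈ 28.9
  n=3: λ₃ = 18π²/1.515² - 5.5 ≈ 71.901
Since 2π²/1.515² ≈ 8.6 > 5.5, all λₙ > 0.
The n=1 mode decays slowest → dominates as t → ∞.
Asymptotic: φ ~ c₁ sin(πx/1.515) e^{-λ₁t} with decay rate λ₁ ≈ 3.1.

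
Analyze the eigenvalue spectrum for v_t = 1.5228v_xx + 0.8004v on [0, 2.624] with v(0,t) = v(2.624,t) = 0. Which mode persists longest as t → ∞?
Eigenvalues: λₙ = 1.5228n²π²/2.624² - 0.8004.
First three modes:
  n=1: λ₁ = 1.5228π²/2.624² - 0.8004 ≈ 1.382
  n=2: λ₂ = 6.0912π²/2.624² - 0.8004 ≈ 7.931
  n=3: λ₃ = 13.7052π²/2.624² - 0.8004 ≈ 18.845
Since 1.5228π²/2.624² ≈ 2.183 > 0.8004, all λₙ > 0.
The n=1 mode decays slowest → dominates as t → ∞.
Asymptotic: v ~ c₁ sin(πx/2.624) e^{-λ₁t} with decay rate λ₁ ≈ 1.382.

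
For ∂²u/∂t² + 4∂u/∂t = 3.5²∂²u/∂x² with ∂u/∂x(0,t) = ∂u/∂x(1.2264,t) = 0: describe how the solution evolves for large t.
u → constant (steady state). Damping (γ=4) dissipates the nonconstant modes; with Neumann BCs the spatial average obeys M''+γM'=0 and tends to a finite limit.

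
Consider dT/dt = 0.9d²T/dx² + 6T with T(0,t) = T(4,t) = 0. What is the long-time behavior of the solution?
As t → ∞, T grows unboundedly. Reaction dominates diffusion (r=6 > κπ²/L²≈0.56); solution grows exponentially.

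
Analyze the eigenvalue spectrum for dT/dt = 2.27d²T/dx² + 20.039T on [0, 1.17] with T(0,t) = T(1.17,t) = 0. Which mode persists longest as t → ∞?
Eigenvalues: λₙ = 2.27n²π²/1.17² - 20.039.
First three modes:
  n=1: λ₁ = 2.27π²/1.17² - 20.039 ≈ -3.673
  n=2: λ₂ = 9.08π²/1.17² - 20.039 ≈ 45.427
  n=3: λ₃ = 20.43π²/1.17² - 20.039 ≈ 127.259
Since 2.27π²/1.17² ≈ 16.366 < 20.039, λ₁ < 0.
The n=1 mode grows fastest (−λₙ is largest for n=1) → dominates.
Asymptotic: T ~ c₁ sin(πx/1.17) e^{3.673t} (exponential growth at rate −λ₁ ≈ 3.673).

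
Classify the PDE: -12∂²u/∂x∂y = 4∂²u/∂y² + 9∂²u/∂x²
Rewriting in standard form: -9∂²u/∂x² - 12∂²u/∂x∂y - 4∂²u/∂y² = 0. A = -9, B = -12, C = -4. Discriminant B² - 4AC = 0. Since 0 = 0, parabolic.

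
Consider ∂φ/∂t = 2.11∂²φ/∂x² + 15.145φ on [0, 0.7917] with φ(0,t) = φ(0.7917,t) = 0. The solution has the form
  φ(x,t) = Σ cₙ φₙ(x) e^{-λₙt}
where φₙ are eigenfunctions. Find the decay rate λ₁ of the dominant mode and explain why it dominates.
Eigenvalues: λₙ = 2.11n²π²/0.7917² - 15.145.
First three modes:
  n=1: λ₁ = 2.11π²/0.7917² - 15.145 ≈ 18.08
  n=2: λ₂ = 8.44π²/0.7917² - 15.145 ≈ 117.754
  n=3: λ₃ = 18.99π²/0.7917² - 15.145 ≈ 283.877
Since 2.11π²/0.7917² ≈ 33.225 > 15.145, all λₙ > 0.
The n=1 mode decays slowest → dominates as t → ∞.
Asymptotic: φ ~ c₁ sin(πx/0.7917) e^{-λ₁t} with decay rate λ₁ ≈ 18.08.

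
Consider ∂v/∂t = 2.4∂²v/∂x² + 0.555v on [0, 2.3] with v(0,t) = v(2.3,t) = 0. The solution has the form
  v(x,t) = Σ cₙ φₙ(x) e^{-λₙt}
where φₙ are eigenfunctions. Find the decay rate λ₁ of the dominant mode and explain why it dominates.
Eigenvalues: λₙ = 2.4n²π²/2.3² - 0.555.
First three modes:
  n=1: λ₁ = 2.4π²/2.3² - 0.555 ≈ 3.923
  n=2: λ₂ = 9.6π²/2.3² - 0.555 ≈ 17.356
  n=3: λ₃ = 21.6π²/2.3² - 0.555 ≈ 39.744
Since 2.4π²/2.3² ≈ 4.478 > 0.555, all λₙ > 0.
The n=1 mode decays slowest → dominates as t → ∞.
Asymptotic: v ~ c₁ sin(πx/2.3) e^{-λ₁t} with decay rate λ₁ ≈ 3.923.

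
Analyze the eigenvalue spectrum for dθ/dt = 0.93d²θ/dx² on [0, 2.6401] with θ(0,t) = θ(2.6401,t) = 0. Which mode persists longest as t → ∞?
Eigenvalues: λₙ = 0.93n²π²/2.6401².
First three modes:
  n=1: λ₁ = 0.93π²/2.6401² ≈ 1.317
  n=2: λ₂ = 3.72π²/2.6401² ≈ 5.267 (4× faster decay)
  n=3: λ₃ = 8.37π²/2.6401² ≈ 11.852 (9× faster decay)
As t → ∞, higher modes decay exponentially faster. The n=1 mode dominates: θ ~ c₁ sin(πx/2.6401) e^{-λ₁t}.
Decay rate: λ₁ = 0.93π²/2.6401² ≈ 1.317.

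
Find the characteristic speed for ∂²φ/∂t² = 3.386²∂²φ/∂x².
Speed = 3.386. Information travels along characteristics x = x₀ ± 3.386t.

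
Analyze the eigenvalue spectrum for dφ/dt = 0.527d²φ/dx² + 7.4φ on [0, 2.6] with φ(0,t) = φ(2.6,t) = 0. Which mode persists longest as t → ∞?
Eigenvalues: λₙ = 0.527n²π²/2.6² - 7.4.
First three modes:
  n=1: λ₁ = 0.527π²/2.6² - 7.4 ≈ -6.631
  n=2: λ₂ = 2.108π²/2.6² - 7.4 ≈ -4.322
  n=3: λ₃ = 4.743π²/2.6² - 7.4 ≈ -0.475
Since 0.527π²/2.6² ≈ 0.769 < 7.4, λ₁ < 0.
The n=1 mode grows fastest (−λₙ is largest for n=1) → dominates.
Asymptotic: φ ~ c₁ sin(πx/2.6) e^{6.631t} (exponential growth at rate −λ₁ ≈ 6.631).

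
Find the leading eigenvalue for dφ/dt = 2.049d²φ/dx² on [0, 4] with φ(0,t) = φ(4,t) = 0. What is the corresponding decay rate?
Eigenvalues: λₙ = 2.049n²π²/4².
First three modes:
  n=1: λ₁ = 2.049π²/4² ≈ 1.264
  n=2: λ₂ = 8.196π²/4² ≈ 5.056 (4× faster decay)
  n=3: λ₃ = 18.441π²/4² ≈ 11.375 (9× faster decay)
As t → ∞, higher modes decay exponentially faster. The n=1 mode dominates: φ ~ c₁ sin(πx/4) e^{-λ₁t}.
Decay rate: λ₁ = 2.049π²/4² ≈ 1.264.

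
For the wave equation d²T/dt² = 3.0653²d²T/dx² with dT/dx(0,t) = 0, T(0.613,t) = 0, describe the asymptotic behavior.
T oscillates (no decay). Energy is conserved; the solution oscillates indefinitely as standing waves.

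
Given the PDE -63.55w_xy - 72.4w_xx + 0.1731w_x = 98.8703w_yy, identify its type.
Rewriting in standard form: -72.4w_xx - 63.55w_xy - 98.8703w_yy + 0.1731w_x = 0. The second-order coefficients are A = -72.4, B = -63.55, C = -98.8703. Since B² - 4AC = -24594.23638 < 0, this is an elliptic PDE.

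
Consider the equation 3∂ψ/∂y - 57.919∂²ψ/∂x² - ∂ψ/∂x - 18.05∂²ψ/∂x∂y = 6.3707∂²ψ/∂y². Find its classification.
Rewriting in standard form: -57.919∂²ψ/∂x² - 18.05∂²ψ/∂x∂y - 6.3707∂²ψ/∂y² - ∂ψ/∂x + 3∂ψ/∂y = 0. Elliptic. (A = -57.919, B = -18.05, C = -6.3707 gives B² - 4AC = -1150.1357932.)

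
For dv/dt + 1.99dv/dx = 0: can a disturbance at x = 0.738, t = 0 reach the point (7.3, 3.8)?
No. Only data at x = -0.262 affects (7.3, 3.8). Advection has one-way propagation along characteristics.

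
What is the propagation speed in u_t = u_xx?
Infinite. The heat equation is parabolic, not hyperbolic, so disturbances propagate instantly.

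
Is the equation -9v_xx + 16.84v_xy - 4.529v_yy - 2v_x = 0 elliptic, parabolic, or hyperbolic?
Computing B² - 4AC with A = -9, B = 16.84, C = -4.529: discriminant = 120.5416 (positive). Answer: hyperbolic.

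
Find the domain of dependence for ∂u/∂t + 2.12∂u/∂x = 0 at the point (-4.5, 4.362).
A single point: x = -13.74744. The characteristic through (-4.5, 4.362) is x - 2.12t = const, so x = -4.5 - 2.12·4.362 = -13.74744.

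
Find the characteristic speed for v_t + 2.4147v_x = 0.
Speed = 2.4147. Information travels along x - 2.4147t = const (rightward).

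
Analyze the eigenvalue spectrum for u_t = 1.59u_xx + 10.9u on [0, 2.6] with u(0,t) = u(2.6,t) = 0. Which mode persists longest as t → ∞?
Eigenvalues: λₙ = 1.59n²π²/2.6² - 10.9.
First three modes:
  n=1: λ₁ = 1.59π²/2.6² - 10.9 ≈ -8.579
  n=2: λ₂ = 6.36π²/2.6² - 10.9 ≈ -1.614
  n=3: λ₃ = 14.31π²/2.6² - 10.9 ≈ 9.993
Since 1.59π²/2.6² ≈ 2.321 < 10.9, λ₁ < 0.
The n=1 mode grows fastest (−λₙ is largest for n=1) → dominates.
Asymptotic: u ~ c₁ sin(πx/2.6) e^{8.579t} (exponential growth at rate −λ₁ ≈ 8.579).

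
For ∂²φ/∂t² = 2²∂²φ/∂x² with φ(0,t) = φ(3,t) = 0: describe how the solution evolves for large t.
φ oscillates (no decay). Energy is conserved; the solution oscillates indefinitely as standing waves.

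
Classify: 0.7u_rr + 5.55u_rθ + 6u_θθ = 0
Hyperbolic (discriminant = 14.0025).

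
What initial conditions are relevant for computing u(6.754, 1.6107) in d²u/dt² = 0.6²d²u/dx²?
Domain of dependence: [5.78758, 7.72042]. Signals travel at speed 0.6, so data within |x - 6.754| ≤ 0.6·1.6107 = 0.96642 can reach the point.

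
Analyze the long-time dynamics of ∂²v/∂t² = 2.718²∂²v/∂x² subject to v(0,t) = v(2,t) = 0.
Long-time behavior: v oscillates (no decay). Energy is conserved; the solution oscillates indefinitely as standing waves.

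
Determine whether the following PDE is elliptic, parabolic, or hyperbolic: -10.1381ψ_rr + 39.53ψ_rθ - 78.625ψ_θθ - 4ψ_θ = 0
Coefficients: A = -10.1381, B = 39.53, C = -78.625. B² - 4AC = -1625.81155, which is negative, so the equation is elliptic.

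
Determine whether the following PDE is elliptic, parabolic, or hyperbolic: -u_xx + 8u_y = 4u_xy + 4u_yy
Rewriting in standard form: -u_xx - 4u_xy - 4u_yy + 8u_y = 0. Coefficients: A = -1, B = -4, C = -4. B² - 4AC = 0, which is zero, so the equation is parabolic.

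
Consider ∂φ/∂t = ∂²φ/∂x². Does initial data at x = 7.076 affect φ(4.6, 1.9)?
Yes, for any finite x. The heat equation has infinite propagation speed, so all initial data affects all points at any t > 0.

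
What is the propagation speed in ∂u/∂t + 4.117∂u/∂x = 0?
Speed = 4.117. Information travels along x - 4.117t = const (rightward).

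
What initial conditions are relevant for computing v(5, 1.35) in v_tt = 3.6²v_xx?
Domain of dependence: [0.14, 9.86]. Signals travel at speed 3.6, so data within |x - 5| ≤ 3.6·1.35 = 4.86 can reach the point.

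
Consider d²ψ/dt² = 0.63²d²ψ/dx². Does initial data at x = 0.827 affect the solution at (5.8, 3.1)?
No. The domain of dependence is [3.847, 7.753], and 0.827 is outside this interval.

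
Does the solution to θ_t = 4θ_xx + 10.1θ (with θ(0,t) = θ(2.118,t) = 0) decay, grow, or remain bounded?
θ grows unboundedly. Reaction dominates diffusion (r=10.1 > κπ²/L²≈8.8); solution grows exponentially.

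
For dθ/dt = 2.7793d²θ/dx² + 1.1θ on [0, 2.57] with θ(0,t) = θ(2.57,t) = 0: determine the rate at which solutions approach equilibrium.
Eigenvalues: λₙ = 2.7793n²π²/2.57² - 1.1.
First three modes:
  n=1: λ₁ = 2.7793π²/2.57² - 1.1 ≈ 3.053
  n=2: λ₂ = 11.1172π²/2.57² - 1.1 ≈ 15.512
  n=3: λ₃ = 25.0137π²/2.57² - 1.1 ≈ 36.278
Since 2.7793π²/2.57² ≈ 4.153 > 1.1, all λₙ > 0.
The n=1 mode decays slowest → dominates as t → ∞.
Asymptotic: θ ~ c₁ sin(πx/2.57) e^{-λ₁t} with decay rate λ₁ ≈ 3.053.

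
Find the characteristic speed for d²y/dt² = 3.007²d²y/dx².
Speed = 3.007. Information travels along characteristics x = x₀ ± 3.007t.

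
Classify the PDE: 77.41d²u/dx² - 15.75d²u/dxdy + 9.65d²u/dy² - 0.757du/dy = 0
A = 77.41, B = -15.75, C = 9.65. Discriminant B² - 4AC = -2739.9635. Since -2739.9635 < 0, elliptic.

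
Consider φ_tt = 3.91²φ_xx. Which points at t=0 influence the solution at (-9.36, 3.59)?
Domain of dependence: [-23.3969, 4.6769]. Signals travel at speed 3.91, so data within |x - -9.36| ≤ 3.91·3.59 = 14.0369 can reach the point.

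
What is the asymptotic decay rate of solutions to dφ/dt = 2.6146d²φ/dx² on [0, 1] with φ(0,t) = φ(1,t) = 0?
Eigenvalues: λₙ = 2.6146n²π².
First three modes:
  n=1: λ₁ = 2.6146π² ≈ 25.805
  n=2: λ₂ = 10.4584π² ≈ 103.22 (4× faster decay)
  n=3: λ₃ = 23.5314π² ≈ 232.246 (9× faster decay)
As t → ∞, higher modes decay exponentially faster. The n=1 mode dominates: φ ~ c₁ sin(πx) e^{-λ₁t}.
Decay rate: λ₁ = 2.6146π² ≈ 25.805.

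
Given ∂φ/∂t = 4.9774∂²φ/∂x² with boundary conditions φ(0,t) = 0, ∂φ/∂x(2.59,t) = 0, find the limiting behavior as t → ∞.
φ → 0. Heat escapes through the Dirichlet boundary.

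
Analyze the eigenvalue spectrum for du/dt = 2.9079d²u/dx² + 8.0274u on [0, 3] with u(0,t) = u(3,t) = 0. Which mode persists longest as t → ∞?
Eigenvalues: λₙ = 2.9079n²π²/3² - 8.0274.
First three modes:
  n=1: λ₁ = 2.9079π²/3² - 8.0274 ≈ -4.839
  n=2: λ₂ = 11.6316π²/3² - 8.0274 ≈ 4.728
  n=3: λ₃ = 26.1711π²/3² - 8.0274 ≈ 20.672
Since 2.9079π²/3² ≈ 3.189 < 8.0274, λ₁ < 0.
The n=1 mode grows fastest (−λₙ is largest for n=1) → dominates.
Asymptotic: u ~ c₁ sin(πx/3) e^{4.839t} (exponential growth at rate −λ₁ ≈ 4.839).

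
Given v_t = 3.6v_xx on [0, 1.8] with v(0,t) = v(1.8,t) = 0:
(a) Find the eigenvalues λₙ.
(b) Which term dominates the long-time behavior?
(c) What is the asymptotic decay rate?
Eigenvalues: λₙ = 3.6n²π²/1.8².
First three modes:
  n=1: λ₁ = 3.6π²/1.8² ≈ 10.966
  n=2: λ₂ = 14.4π²/1.8² ≈ 43.865 (4× faster decay)
  n=3: λ₃ = 32.4π²/1.8² ≈ 98.696 (9× faster decay)
As t → ∞, higher modes decay exponentially faster. The n=1 mode dominates: v ~ c₁ sin(πx/1.8) e^{-λ₁t}.
Decay rate: λ₁ = 3.6π²/1.8² ≈ 10.966.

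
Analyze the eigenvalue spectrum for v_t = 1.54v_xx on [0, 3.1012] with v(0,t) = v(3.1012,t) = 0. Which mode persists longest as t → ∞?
Eigenvalues: λₙ = 1.54n²π²/3.1012².
First three modes:
  n=1: λ₁ = 1.54π²/3.1012² ≈ 1.58
  n=2: λ₂ = 6.16π²/3.1012² ≈ 6.322 (4× faster decay)
  n=3: λ₃ = 13.86π²/3.1012² ≈ 14.223 (9× faster decay)
As t → ∞, higher modes decay exponentially faster. The n=1 mode dominates: v ~ c₁ sin(πx/3.1012) e^{-λ₁t}.
Decay rate: λ₁ = 1.54π²/3.1012² ≈ 1.58.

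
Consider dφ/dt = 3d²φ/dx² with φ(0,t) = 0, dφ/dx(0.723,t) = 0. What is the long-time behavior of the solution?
As t → ∞, φ → 0. Heat escapes through the Dirichlet boundary.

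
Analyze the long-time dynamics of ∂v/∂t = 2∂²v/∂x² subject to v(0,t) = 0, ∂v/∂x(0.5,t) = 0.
Long-time behavior: v → 0. Heat escapes through the Dirichlet boundary.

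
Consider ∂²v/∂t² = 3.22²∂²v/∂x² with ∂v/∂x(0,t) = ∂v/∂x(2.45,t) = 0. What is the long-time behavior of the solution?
As t → ∞, v oscillates about a mean that drifts linearly in t (generically unbounded; no decay). There is no damping, so the nonconstant modes persist as standing waves (energy conserved, no decay). But with Neumann conditions at both ends the constant mode has eigenvalue 0: the spatial mean M(t) of v satisfies M'' = 0, so M(t) = M(0) + M'(0)·t. Unless the initial velocity has zero mean (∫v_t(x,0)dx = 0), the solution grows linearly in t (unbounded, though not exponentially); if it does have zero mean, the solution stays bounded and simply oscillates.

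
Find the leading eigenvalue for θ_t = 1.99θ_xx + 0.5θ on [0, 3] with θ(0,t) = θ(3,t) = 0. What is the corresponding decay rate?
Eigenvalues: λₙ = 1.99n²π²/3² - 0.5.
First three modes:
  n=1: λ₁ = 1.99π²/3² - 0.5 ≈ 1.682
  n=2: λ₂ = 7.96π²/3² - 0.5 ≈ 8.229
  n=3: λ₃ = 17.91π²/3² - 0.5 ≈ 19.141
Since 1.99π²/3² ≈ 2.182 > 0.5, all λₙ > 0.
The n=1 mode decays slowest → dominates as t → ∞.
Asymptotic: θ ~ c₁ sin(πx/3) e^{-λ₁t} with decay rate λ₁ ≈ 1.682.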